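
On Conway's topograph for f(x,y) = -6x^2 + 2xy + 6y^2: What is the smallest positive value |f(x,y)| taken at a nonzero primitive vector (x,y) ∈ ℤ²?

river: ρ → (6,10,-2)
river: ρ → (-2,10,6)
river: ρ → (6,2,-6)
river: ρ → (-6,10,2)
river: ρ → (2,10,-6)
river: ρ → (-6,2,6)
closes: descent 0, river 6
min |a| on river = 2

2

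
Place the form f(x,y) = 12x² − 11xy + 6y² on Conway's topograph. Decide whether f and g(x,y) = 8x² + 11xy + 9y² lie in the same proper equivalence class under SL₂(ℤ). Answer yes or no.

D₁ = -167, D₂ = -167
f: flip: (12,-11,6)→(6,11,12)
f: translate: b→-1 (≡11 mod 12), so (6,11,12)→(6,-1,7)
f: reduced (well bottom): (6,-1,7) with a≤c, −a<b≤a
g: translate: b→-5 (≡11 mod 16), so (8,11,9)→(8,-5,6)
g: flip: (8,-5,6)→(6,5,8)
g: reduced (well bottom): (6,5,8) with a≤c, −a<b≤a
reduced forms (6, -1, 7) vs (6, 5, 8) ⇒ inequivalent

no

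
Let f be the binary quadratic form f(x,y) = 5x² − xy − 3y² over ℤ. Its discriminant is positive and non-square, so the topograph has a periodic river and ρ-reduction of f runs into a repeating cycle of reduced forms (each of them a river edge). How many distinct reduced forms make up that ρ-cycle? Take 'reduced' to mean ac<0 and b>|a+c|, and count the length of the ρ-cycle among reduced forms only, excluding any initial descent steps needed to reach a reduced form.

D = 61, ⌊√D⌋ = 7
descent: ρ → (-3,7,1)  [lands on river]
river: ρ → (1,7,-3)
river: ρ → (-3,5,3)
river: ρ → (3,7,-1)
river: ρ → (-1,7,3)
river: ρ → (3,5,-3)
ρ-cycle length = 6 (tail of 1 descent step not counted)

6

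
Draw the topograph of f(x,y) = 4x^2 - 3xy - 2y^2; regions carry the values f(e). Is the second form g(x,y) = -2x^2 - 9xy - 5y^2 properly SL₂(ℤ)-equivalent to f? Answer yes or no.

D₁ = 41, D₂ = 41
river cycle of f (length 10): (-2, 3, 4), (4, 5, -1), (-1, 5, 4), (4, 3, -2), (-2, 5, 2), (2, 3, -4), (-4, 5, 1), (1, 5, -4), (-4, 3, 2), (2, 5, -2)
river cycle of g (length 10): (2, 5, -2), (-2, 3, 4), (4, 5, -1), (-1, 5, 4), (4, 3, -2), (-2, 5, 2), (2, 3, -4), (-4, 5, 1), (1, 5, -4), (-4, 3, 2)
cycles coincide ⇒ equivalent

yes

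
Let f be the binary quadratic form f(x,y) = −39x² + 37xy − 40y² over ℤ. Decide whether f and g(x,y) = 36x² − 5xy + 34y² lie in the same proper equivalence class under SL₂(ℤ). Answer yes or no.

D₁ = -4871, D₂ = -4871
f is negative-definite; reduce −f:
−f: reduced (well bottom): (39,-37,40) with a≤c, −a<b≤a
flip sign back: reduced form of f is (-39,37,-40)
g: flip: (36,-5,34)→(34,5,36)
g: reduced (well bottom): (34,5,36) with a≤c, −a<b≤a
reduced forms (-39, 37, -40) vs (34, 5, 36) ⇒ inequivalent

no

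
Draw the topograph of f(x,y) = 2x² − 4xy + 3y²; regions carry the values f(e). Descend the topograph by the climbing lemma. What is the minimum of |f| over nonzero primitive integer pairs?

translate: b→0 (≡-4 mod 4), so (2,-4,3)→(2,0,1)
flip: (2,0,1)→(1,0,2)
reduced (well bottom): (1,0,2) with a≤c, −a<b≤a
well minimum = a = 1

1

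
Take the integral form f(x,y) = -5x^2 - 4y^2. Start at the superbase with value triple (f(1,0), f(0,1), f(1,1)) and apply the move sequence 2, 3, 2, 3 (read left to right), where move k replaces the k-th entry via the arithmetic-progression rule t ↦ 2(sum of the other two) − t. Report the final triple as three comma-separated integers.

start (-5,-4,-9) = (f(1,0),f(0,1),f(1,1))
replace slot 2: 2·((-5)+(-9)) − (-4) = -24 → (-5,-24,-9)
replace slot 3: 2·((-5)+(-24)) − (-9) = -49 → (-5,-24,-49)
replace slot 2: 2·((-5)+(-49)) − (-24) = -84 → (-5,-84,-49)
replace slot 3: 2·((-5)+(-84)) − (-49) = -129 → (-5,-84,-129)

-5,-84,-129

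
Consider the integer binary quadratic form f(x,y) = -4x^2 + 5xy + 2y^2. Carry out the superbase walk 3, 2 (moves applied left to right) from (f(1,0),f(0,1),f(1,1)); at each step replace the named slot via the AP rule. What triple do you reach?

start (-4,2,3) = (f(1,0),f(0,1),f(1,1))
replace slot 3: 2·((-4)+2) − 3 = -7 → (-4,2,-7)
replace slot 2: 2·((-4)+(-7)) − 2 = -24 → (-4,-24,-7)

-4,-24,-7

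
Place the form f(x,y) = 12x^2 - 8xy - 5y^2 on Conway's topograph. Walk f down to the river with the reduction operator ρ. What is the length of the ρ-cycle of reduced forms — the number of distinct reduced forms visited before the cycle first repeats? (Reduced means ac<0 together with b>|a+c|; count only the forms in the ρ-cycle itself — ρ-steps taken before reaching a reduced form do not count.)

D = 304, ⌊√D⌋ = 17
descent: ρ → (-5,8,12)  [lands on river]
river: ρ → (12,16,-1)
river: ρ → (-1,16,12)
river: ρ → (12,8,-5)
river: ρ → (-5,12,8)
river: ρ → (8,4,-9)
river: ρ → (-9,14,3)
river: ρ → (3,16,-4)
river: ρ → (-4,16,3)
river: ρ → (3,14,-9)
river: ρ → (-9,4,8)
river: ρ → (8,12,-5)
ρ-cycle length = 12 (tail of 1 descent step not counted)

12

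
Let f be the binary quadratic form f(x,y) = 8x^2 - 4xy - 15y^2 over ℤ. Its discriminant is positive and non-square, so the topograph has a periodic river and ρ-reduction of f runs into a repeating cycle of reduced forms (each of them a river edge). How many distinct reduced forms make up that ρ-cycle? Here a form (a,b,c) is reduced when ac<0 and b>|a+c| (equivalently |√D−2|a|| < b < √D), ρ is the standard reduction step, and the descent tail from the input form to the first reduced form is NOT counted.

D = 496, ⌊√D⌋ = 22
descent: ρ → (-15,4,8)
descent: ρ → (8,12,-11)  [lands on river]
river: ρ → (-11,10,9)
river: ρ → (9,8,-12)
river: ρ → (-12,16,5)
river: ρ → (5,14,-15)
river: ρ → (-15,16,4)
river: ρ → (4,16,-15)
river: ρ → (-15,14,5)
river: ρ → (5,16,-12)
river: ρ → (-12,8,9)
river: ρ → (9,10,-11)
river: ρ → (-11,12,8)
river: ρ → (8,20,-3)
river: ρ → (-3,22,1)
river: ρ → (1,22,-3)
river: ρ → (-3,20,8)
ρ-cycle length = 16 (tail of 2 descent steps not counted)

16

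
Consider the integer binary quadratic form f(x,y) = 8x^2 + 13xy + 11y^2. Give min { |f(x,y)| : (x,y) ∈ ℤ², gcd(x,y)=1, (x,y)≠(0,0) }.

translate: b→-3 (≡13 mod 16), so (8,13,11)→(8,-3,6)
flip: (8,-3,6)→(6,3,8)
reduced (well bottom): (6,3,8) with a≤c, −a<b≤a
well minimum = a = 6

6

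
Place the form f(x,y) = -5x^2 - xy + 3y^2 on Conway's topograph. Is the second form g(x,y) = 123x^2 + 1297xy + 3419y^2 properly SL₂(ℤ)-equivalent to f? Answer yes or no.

D₁ = 61, D₂ = 61
river cycle of f (length 6): (3, 7, -1), (-1, 7, 3), (3, 5, -3), (-3, 7, 1), (1, 7, -3), (-3, 5, 3)
river cycle of g (length 6): (-1, 7, 3), (3, 5, -3), (-3, 7, 1), (1, 7, -3), (-3, 5, 3), (3, 7, -1)
cycles coincide ⇒ equivalent

yes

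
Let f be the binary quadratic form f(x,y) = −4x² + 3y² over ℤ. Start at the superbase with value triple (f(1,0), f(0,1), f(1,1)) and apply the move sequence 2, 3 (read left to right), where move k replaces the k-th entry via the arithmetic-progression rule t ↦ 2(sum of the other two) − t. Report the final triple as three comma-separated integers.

start (-4,3,-1) = (f(1,0),f(0,1),f(1,1))
replace slot 2: 2·((-4)+(-1)) − 3 = -13 → (-4,-13,-1)
replace slot 3: 2·((-4)+(-13)) − (-1) = -33 → (-4,-13,-33)

-4,-13,-33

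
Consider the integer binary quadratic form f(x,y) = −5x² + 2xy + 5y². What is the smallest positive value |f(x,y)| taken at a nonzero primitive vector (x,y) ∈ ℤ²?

river: ρ → (5,8,-2)
river: ρ → (-2,8,5)
river: ρ → (5,2,-5)
river: ρ → (-5,8,2)
river: ρ → (2,8,-5)
river: ρ → (-5,2,5)
closes: descent 0, river 6
min |a| on river = 2

2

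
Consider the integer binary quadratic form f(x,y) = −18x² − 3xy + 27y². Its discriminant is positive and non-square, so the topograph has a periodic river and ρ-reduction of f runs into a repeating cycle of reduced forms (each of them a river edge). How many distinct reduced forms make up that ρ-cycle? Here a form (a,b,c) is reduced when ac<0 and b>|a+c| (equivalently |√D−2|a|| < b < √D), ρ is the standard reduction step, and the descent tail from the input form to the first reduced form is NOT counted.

D = 1953, ⌊√D⌋ = 44
descent: ρ → (27,3,-18)
descent: ρ → (-18,33,12)  [lands on river]
river: ρ → (12,39,-9)
river: ρ → (-9,33,24)
river: ρ → (24,15,-18)
river: ρ → (-18,21,21)
river: ρ → (21,21,-18)
river: ρ → (-18,15,24)
river: ρ → (24,33,-9)
river: ρ → (-9,39,12)
river: ρ → (12,33,-18)
river: ρ → (-18,39,6)
river: ρ → (6,33,-36)
river: ρ → (-36,39,3)
river: ρ → (3,39,-36)
river: ρ → (-36,33,6)
river: ρ → (6,39,-18)
ρ-cycle length = 16 (tail of 2 descent steps not counted)

16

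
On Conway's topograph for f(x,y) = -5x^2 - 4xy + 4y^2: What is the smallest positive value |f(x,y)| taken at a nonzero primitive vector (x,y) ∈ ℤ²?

descent: ρ → (4,4,-5)  [lands on river]
river: ρ → (-5,6,3)
river: ρ → (3,6,-5)
river: ρ → (-5,4,4)
closes: descent 1, river 4
min |a| on river = 3

3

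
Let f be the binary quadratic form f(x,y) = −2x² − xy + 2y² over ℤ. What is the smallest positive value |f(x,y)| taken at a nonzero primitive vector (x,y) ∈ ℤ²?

descent: ρ → (2,1,-2)  [lands on river]
river: ρ → (-2,3,1)
river: ρ → (1,3,-2)
river: ρ → (-2,1,2)
river: ρ → (2,3,-1)
river: ρ → (-1,3,2)
closes: descent 1, river 6
min |a| on river = 1

1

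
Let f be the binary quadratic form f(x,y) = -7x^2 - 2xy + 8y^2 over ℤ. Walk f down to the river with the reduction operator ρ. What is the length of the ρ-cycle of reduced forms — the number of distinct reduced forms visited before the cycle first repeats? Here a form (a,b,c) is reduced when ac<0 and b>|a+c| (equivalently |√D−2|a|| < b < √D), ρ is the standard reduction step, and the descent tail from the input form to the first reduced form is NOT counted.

D = 228, ⌊√D⌋ = 15
descent: ρ → (8,2,-7)  [lands on river]
river: ρ → (-7,12,3)
river: ρ → (3,12,-7)
river: ρ → (-7,2,8)
river: ρ → (8,14,-1)
river: ρ → (-1,14,8)
ρ-cycle length = 6 (tail of 1 descent step not counted)

6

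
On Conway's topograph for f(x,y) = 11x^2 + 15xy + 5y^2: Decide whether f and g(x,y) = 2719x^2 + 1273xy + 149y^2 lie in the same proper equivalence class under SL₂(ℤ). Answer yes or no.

D₁ = 5, D₂ = 5
river cycle of f (length 2): (1, 1, -1), (-1, 1, 1)
river cycle of g (length 2): (1, 1, -1), (-1, 1, 1)
cycles coincide ⇒ equivalent

yes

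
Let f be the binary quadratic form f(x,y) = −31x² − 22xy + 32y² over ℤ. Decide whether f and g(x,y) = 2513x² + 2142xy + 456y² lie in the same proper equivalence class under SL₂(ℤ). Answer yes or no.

D₁ = 4452, D₂ = 4452
river cycle of f (length 12): (32, 22, -31), (-31, 40, 23), (23, 52, -19), (-19, 62, 8), (8, 66, -3), (-3, 66, 8), (8, 62, -19), (-19, 52, 23), (23, 40, -31), (-31, 22, 32), … (2 more)
river cycle of g (length 12): (-21, 42, 32), (32, 22, -31), (-31, 40, 23), (23, 52, -19), (-19, 62, 8), (8, 66, -3), (-3, 66, 8), (8, 62, -19), (-19, 52, 23), (23, 40, -31), … (2 more)
cycles coincide ⇒ equivalent

yes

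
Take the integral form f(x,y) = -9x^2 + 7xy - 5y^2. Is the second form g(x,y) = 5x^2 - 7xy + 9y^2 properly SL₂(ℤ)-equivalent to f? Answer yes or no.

D₁ = -131, D₂ = -131
f is negative-definite; reduce −f:
−f: flip: (9,-7,5)→(5,7,9)
−f: translate: b→-3 (≡7 mod 10), so (5,7,9)→(5,-3,7)
−f: reduced (well bottom): (5,-3,7) with a≤c, −a<b≤a
flip sign back: reduced form of f is (-5,3,-7)
g: translate: b→3 (≡-7 mod 10), so (5,-7,9)→(5,3,7)
g: reduced (well bottom): (5,3,7) with a≤c, −a<b≤a
reduced forms (-5, 3, -7) vs (5, 3, 7) ⇒ inequivalent

no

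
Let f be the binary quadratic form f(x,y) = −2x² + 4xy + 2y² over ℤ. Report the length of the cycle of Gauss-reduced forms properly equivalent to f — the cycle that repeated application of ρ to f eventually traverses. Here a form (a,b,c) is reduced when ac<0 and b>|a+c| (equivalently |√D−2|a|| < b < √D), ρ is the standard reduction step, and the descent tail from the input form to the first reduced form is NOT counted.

D = 32, ⌊√D⌋ = 5
river: ρ → (2,4,-2)
river: ρ → (-2,4,2)
ρ-cycle length = 2 (tail of 0 descent steps not counted)

2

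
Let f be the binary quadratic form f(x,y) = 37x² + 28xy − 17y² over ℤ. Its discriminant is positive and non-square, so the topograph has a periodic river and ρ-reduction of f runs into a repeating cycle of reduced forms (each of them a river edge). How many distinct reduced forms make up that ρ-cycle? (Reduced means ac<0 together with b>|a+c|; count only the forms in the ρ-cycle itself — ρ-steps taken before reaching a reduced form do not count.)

D = 3300, ⌊√D⌋ = 57
river: ρ → (-17,40,25)
river: ρ → (25,10,-32)
river: ρ → (-32,54,3)
river: ρ → (3,54,-32)
river: ρ → (-32,10,25)
river: ρ → (25,40,-17)
river: ρ → (-17,28,37)
river: ρ → (37,46,-8)
river: ρ → (-8,50,25)
river: ρ → (25,50,-8)
river: ρ → (-8,46,37)
river: ρ → (37,28,-17)
ρ-cycle length = 12 (tail of 0 descent steps not counted)

12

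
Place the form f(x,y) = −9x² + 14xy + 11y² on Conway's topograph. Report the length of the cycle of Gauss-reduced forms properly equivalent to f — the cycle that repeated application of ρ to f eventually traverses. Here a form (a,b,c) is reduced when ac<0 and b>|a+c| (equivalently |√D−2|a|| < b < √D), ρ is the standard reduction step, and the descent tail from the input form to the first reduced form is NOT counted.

D = 592, ⌊√D⌋ = 24
river: ρ → (11,8,-12)
river: ρ → (-12,16,7)
river: ρ → (7,12,-16)
river: ρ → (-16,20,3)
river: ρ → (3,22,-9)
river: ρ → (-9,14,11)
ρ-cycle length = 6 (tail of 0 descent steps not counted)

6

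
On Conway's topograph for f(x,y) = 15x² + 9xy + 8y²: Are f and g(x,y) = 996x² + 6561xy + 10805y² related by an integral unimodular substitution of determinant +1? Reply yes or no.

D₁ = -399, D₂ = -399
f: flip: (15,9,8)→(8,-9,15)
f: translate: b→7 (≡-9 mod 16), so (8,-9,15)→(8,7,14)
f: reduced (well bottom): (8,7,14) with a≤c, −a<b≤a
g: translate: b→585 (≡6561 mod 1992), so (996,6561,10805)→(996,585,86)
g: flip: (996,585,86)→(86,-585,996)
g: translate: b→-69 (≡-585 mod 172), so (86,-585,996)→(86,-69,15)
g: flip: (86,-69,15)→(15,69,86)
g: translate: b→9 (≡69 mod 30), so (15,69,86)→(15,9,8)
g: flip: (15,9,8)→(8,-9,15)
g: translate: b→7 (≡-9 mod 16), so (8,-9,15)→(8,7,14)
g: reduced (well bottom): (8,7,14) with a≤c, −a<b≤a
reduced forms (8, 7, 14) vs (8, 7, 14) ⇒ equivalent

yes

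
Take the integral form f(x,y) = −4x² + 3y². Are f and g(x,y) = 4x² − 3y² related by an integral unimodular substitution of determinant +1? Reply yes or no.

D₁ = 48, D₂ = 48
river cycle of f (length 2): (3, 6, -1), (-1, 6, 3)
river cycle of g (length 2): (-3, 6, 1), (1, 6, -3)
cycles differ ⇒ inequivalent

no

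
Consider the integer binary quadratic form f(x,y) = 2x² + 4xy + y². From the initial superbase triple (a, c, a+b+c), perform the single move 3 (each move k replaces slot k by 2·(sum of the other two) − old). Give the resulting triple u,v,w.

start (2,1,7) = (f(1,0),f(0,1),f(1,1))
replace slot 3: 2·(2+1) − 7 = -1 → (2,1,-1)

2,1,-1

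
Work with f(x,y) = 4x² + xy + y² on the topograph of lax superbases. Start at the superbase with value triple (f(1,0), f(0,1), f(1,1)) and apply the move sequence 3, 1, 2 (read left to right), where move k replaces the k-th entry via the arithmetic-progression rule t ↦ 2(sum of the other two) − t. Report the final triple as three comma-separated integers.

start (4,1,6) = (f(1,0),f(0,1),f(1,1))
replace slot 3: 2·(4+1) − 6 = 4 → (4,1,4)
replace slot 1: 2·(1+4) − 4 = 6 → (6,1,4)
replace slot 2: 2·(6+4) − 1 = 19 → (6,19,4)

6,19,4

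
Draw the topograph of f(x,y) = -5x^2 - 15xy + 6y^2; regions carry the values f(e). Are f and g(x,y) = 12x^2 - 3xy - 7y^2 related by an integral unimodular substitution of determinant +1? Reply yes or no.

D₁ = 345, D₂ = 345
river cycle of f (length 10): (6, 15, -5), (-5, 15, 6), (6, 9, -11), (-11, 13, 4), (4, 11, -14), (-14, 17, 1), (1, 17, -14), (-14, 11, 4), (4, 13, -11), (-11, 9, 6)
river cycle of g (length 10): (-7, 17, 2), (2, 15, -15), (-15, 15, 2), (2, 17, -7), (-7, 11, 8), (8, 5, -10), (-10, 15, 3), (3, 15, -10), (-10, 5, 8), (8, 11, -7)
cycles differ ⇒ inequivalent

no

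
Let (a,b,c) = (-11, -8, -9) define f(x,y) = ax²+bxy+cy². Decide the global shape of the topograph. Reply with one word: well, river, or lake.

D = b²−4ac = (-8)² − 4·(-11)·(-9) = -332
D < 0 ⇒ definite ⇒ every region one sign ⇒ single well

well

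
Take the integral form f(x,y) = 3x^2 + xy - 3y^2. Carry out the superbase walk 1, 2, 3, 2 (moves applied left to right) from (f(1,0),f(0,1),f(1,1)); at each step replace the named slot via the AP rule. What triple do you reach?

start (3,-3,1) = (f(1,0),f(0,1),f(1,1))
replace slot 1: 2·((-3)+1) − 3 = -7 → (-7,-3,1)
replace slot 2: 2·((-7)+1) − (-3) = -9 → (-7,-9,1)
replace slot 3: 2·((-7)+(-9)) − 1 = -33 → (-7,-9,-33)
replace slot 2: 2·((-7)+(-33)) − (-9) = -71 → (-7,-71,-33)

-7,-71,-33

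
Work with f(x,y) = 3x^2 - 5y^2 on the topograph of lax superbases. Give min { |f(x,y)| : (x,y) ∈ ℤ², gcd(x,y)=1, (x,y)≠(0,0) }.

descent: ρ → (-5,0,3)
descent: ρ → (3,6,-2)  [lands on river]
river: ρ → (-2,6,3)
closes: descent 2, river 2
min |a| on river = 2

2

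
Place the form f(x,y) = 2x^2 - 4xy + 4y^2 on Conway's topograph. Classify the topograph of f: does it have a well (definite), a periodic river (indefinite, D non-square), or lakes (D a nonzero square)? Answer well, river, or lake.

D = b²−4ac = (-4)² − 4·2·4 = -16
D < 0 ⇒ definite ⇒ every region one sign ⇒ single well

well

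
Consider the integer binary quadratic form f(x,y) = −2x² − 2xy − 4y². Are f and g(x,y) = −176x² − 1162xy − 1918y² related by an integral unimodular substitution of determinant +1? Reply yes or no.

D₁ = -28, D₂ = -28
f is negative-definite; reduce −f:
−f: reduced (well bottom): (2,2,4) with a≤c, −a<b≤a
flip sign back: reduced form of f is (-2,-2,-4)
g is negative-definite; reduce −g:
−g: translate: b→106 (≡1162 mod 352), so (176,1162,1918)→(176,106,16)
−g: flip: (176,106,16)→(16,-106,176)
−g: translate: b→-10 (≡-106 mod 32), so (16,-106,176)→(16,-10,2)
−g: flip: (16,-10,2)→(2,10,16)
−g: translate: b→2 (≡10 mod 4), so (2,10,16)→(2,2,4)
−g: reduced (well bottom): (2,2,4) with a≤c, −a<b≤a
flip sign back: reduced form of g is (-2,-2,-4)
reduced forms (-2, -2, -4) vs (-2, -2, -4) ⇒ equivalent

yes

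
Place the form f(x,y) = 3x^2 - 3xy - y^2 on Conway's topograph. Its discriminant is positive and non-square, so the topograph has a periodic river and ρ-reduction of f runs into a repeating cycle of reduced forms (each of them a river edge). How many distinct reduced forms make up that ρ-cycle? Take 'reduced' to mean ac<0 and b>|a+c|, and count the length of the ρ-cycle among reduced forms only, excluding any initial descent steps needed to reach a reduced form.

D = 21, ⌊√D⌋ = 4
descent: ρ → (-1,3,3)  [lands on river]
river: ρ → (3,3,-1)
ρ-cycle length = 2 (tail of 1 descent step not counted)

2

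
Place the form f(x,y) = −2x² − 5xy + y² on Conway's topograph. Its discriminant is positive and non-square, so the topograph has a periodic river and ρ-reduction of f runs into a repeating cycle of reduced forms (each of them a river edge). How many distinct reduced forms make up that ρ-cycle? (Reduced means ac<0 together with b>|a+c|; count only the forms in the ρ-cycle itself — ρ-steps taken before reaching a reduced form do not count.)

D = 33, ⌊√D⌋ = 5
descent: ρ → (1,5,-2)  [lands on river]
river: ρ → (-2,3,3)
river: ρ → (3,3,-2)
river: ρ → (-2,5,1)
ρ-cycle length = 4 (tail of 1 descent step not counted)

4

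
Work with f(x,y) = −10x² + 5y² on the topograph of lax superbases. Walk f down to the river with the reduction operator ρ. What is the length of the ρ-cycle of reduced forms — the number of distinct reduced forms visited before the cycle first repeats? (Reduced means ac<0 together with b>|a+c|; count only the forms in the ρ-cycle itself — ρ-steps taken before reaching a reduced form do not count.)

D = 200, ⌊√D⌋ = 14
descent: ρ → (5,10,-5)  [lands on river]
river: ρ → (-5,10,5)
ρ-cycle length = 2 (tail of 1 descent step not counted)

2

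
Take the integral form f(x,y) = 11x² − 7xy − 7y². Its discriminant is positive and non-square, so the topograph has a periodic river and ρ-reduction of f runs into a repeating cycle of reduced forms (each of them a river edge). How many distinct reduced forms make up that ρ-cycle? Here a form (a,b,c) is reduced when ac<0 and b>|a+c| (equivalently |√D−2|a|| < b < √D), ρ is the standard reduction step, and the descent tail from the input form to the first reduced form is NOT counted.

D = 357, ⌊√D⌋ = 18
descent: ρ → (-7,7,11)  [lands on river]
river: ρ → (11,15,-3)
river: ρ → (-3,15,11)
river: ρ → (11,7,-7)
ρ-cycle length = 4 (tail of 1 descent step not counted)

4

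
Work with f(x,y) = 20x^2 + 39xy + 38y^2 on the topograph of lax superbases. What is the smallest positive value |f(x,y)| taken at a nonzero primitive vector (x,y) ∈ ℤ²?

translate: b→-1 (≡39 mod 40), so (20,39,38)→(20,-1,19)
flip: (20,-1,19)→(19,1,20)
reduced (well bottom): (19,1,20) with a≤c, −a<b≤a
well minimum = a = 19

19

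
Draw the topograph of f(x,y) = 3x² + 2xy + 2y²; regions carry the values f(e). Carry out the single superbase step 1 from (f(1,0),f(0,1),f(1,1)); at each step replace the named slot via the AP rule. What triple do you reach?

start (3,2,7) = (f(1,0),f(0,1),f(1,1))
replace slot 1: 2·(2+7) − 3 = 15 → (15,2,7)

15,2,7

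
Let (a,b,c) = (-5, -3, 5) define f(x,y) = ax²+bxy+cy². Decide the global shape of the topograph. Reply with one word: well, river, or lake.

D = b²−4ac = (-3)² − 4·(-5)·5 = 109
D > 0 non-square ⇒ indefinite ⇒ periodic river

river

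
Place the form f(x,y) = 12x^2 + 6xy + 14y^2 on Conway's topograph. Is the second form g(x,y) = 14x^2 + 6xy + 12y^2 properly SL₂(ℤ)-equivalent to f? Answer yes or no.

D₁ = -636, D₂ = -636
f: reduced (well bottom): (12,6,14) with a≤c, −a<b≤a
g: flip: (14,6,12)→(12,-6,14)
g: reduced (well bottom): (12,-6,14) with a≤c, −a<b≤a
reduced forms (12, 6, 14) vs (12, -6, 14) ⇒ inequivalent

no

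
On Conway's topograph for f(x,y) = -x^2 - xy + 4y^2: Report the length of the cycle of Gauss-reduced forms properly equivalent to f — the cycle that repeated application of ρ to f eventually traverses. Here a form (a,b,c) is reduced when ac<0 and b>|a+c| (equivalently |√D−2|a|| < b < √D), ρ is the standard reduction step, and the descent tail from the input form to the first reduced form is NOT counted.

D = 17, ⌊√D⌋ = 4
descent: ρ → (4,1,-1)
descent: ρ → (-1,3,2)  [lands on river]
river: ρ → (2,1,-2)
river: ρ → (-2,3,1)
river: ρ → (1,3,-2)
river: ρ → (-2,1,2)
river: ρ → (2,3,-1)
ρ-cycle length = 6 (tail of 2 descent steps not counted)

6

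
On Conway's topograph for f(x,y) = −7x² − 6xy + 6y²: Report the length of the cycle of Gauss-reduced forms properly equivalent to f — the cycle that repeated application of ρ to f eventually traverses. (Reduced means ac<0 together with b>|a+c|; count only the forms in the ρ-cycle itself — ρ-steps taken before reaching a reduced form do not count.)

D = 204, ⌊√D⌋ = 14
descent: ρ → (6,6,-7)  [lands on river]
river: ρ → (-7,8,5)
river: ρ → (5,12,-3)
river: ρ → (-3,12,5)
river: ρ → (5,8,-7)
river: ρ → (-7,6,6)
ρ-cycle length = 6 (tail of 1 descent step not counted)

6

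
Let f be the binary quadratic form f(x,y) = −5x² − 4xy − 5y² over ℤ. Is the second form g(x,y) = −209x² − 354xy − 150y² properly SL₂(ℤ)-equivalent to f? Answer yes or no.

D₁ = -84, D₂ = -84
f is negative-definite; reduce −f:
−f: reduced (well bottom): (5,4,5) with a≤c, −a<b≤a
flip sign back: reduced form of f is (-5,-4,-5)
g is negative-definite; reduce −g:
−g: translate: b→-64 (≡354 mod 418), so (209,354,150)→(209,-64,5)
−g: flip: (209,-64,5)→(5,64,209)
−g: translate: b→4 (≡64 mod 10), so (5,64,209)→(5,4,5)
−g: reduced (well bottom): (5,4,5) with a≤c, −a<b≤a
flip sign back: reduced form of g is (-5,-4,-5)
reduced forms (-5, -4, -5) vs (-5, -4, -5) ⇒ equivalent

yes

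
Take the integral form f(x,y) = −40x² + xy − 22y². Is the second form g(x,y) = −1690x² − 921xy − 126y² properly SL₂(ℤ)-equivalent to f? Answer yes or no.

D₁ = -3519, D₂ = -3519
f is negative-definite; reduce −f:
−f: flip: (40,-1,22)→(22,1,40)
−f: reduced (well bottom): (22,1,40) with a≤c, −a<b≤a
flip sign back: reduced form of f is (-22,-1,-40)
g is negative-definite; reduce −g:
−g: flip: (1690,921,126)→(126,-921,1690)
−g: translate: b→87 (≡-921 mod 252), so (126,-921,1690)→(126,87,22)
−g: flip: (126,87,22)→(22,-87,126)
−g: translate: b→1 (≡-87 mod 44), so (22,-87,126)→(22,1,40)
−g: reduced (well bottom): (22,1,40) with a≤c, −a<b≤a
flip sign back: reduced form of g is (-22,-1,-40)
reduced forms (-22, -1, -40) vs (-22, -1, -40) ⇒ equivalent

yes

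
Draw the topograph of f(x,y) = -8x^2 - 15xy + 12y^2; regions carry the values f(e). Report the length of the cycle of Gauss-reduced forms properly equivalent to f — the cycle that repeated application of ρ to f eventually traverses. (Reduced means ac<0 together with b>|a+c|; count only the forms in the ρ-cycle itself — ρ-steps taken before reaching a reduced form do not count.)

D = 609, ⌊√D⌋ = 24
descent: ρ → (12,15,-8)  [lands on river]
river: ρ → (-8,17,10)
river: ρ → (10,23,-2)
river: ρ → (-2,21,21)
river: ρ → (21,21,-2)
river: ρ → (-2,23,10)
river: ρ → (10,17,-8)
river: ρ → (-8,15,12)
river: ρ → (12,9,-11)
river: ρ → (-11,13,10)
river: ρ → (10,7,-14)
river: ρ → (-14,21,3)
river: ρ → (3,21,-14)
river: ρ → (-14,7,10)
river: ρ → (10,13,-11)
river: ρ → (-11,9,12)
ρ-cycle length = 16 (tail of 1 descent step not counted)

16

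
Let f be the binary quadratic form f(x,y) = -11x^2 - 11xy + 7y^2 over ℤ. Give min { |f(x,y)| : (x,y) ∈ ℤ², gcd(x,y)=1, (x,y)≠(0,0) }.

descent: ρ → (7,11,-11)  [lands on river]
river: ρ → (-11,11,7)
river: ρ → (7,17,-5)
river: ρ → (-5,13,13)
river: ρ → (13,13,-5)
river: ρ → (-5,17,7)
closes: descent 1, river 6
min |a| on river = 5

5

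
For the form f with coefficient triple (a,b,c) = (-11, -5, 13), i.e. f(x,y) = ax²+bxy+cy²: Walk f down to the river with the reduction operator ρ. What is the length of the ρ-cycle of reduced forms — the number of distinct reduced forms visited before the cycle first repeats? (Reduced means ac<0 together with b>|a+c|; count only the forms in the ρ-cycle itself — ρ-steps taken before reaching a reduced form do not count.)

D = 597, ⌊√D⌋ = 24
descent: ρ → (13,5,-11)  [lands on river]
river: ρ → (-11,17,7)
river: ρ → (7,11,-17)
river: ρ → (-17,23,1)
river: ρ → (1,23,-17)
river: ρ → (-17,11,7)
river: ρ → (7,17,-11)
river: ρ → (-11,5,13)
river: ρ → (13,21,-3)
river: ρ → (-3,21,13)
ρ-cycle length = 10 (tail of 1 descent step not counted)

10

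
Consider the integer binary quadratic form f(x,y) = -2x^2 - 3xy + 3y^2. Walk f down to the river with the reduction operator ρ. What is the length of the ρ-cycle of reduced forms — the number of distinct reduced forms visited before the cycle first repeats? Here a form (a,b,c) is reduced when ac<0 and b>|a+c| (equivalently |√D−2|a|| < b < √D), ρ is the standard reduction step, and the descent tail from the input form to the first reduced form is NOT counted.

D = 33, ⌊√D⌋ = 5
descent: ρ → (3,3,-2)  [lands on river]
river: ρ → (-2,5,1)
river: ρ → (1,5,-2)
river: ρ → (-2,3,3)
ρ-cycle length = 4 (tail of 1 descent step not counted)

4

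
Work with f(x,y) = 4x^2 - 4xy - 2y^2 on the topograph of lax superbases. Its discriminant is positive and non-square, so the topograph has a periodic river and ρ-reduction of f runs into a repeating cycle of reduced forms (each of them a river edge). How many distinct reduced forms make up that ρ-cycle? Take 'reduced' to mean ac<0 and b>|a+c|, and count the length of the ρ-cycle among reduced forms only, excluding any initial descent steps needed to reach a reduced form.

D = 48, ⌊√D⌋ = 6
descent: ρ → (-2,4,4)  [lands on river]
river: ρ → (4,4,-2)
ρ-cycle length = 2 (tail of 1 descent step not counted)

2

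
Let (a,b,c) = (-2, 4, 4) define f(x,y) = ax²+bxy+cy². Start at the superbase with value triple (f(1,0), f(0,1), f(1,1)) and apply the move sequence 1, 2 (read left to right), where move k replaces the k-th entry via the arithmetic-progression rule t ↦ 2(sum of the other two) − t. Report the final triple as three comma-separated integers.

start (-2,4,6) = (f(1,0),f(0,1),f(1,1))
replace slot 1: 2·(4+6) − (-2) = 22 → (22,4,6)
replace slot 2: 2·(22+6) − 4 = 52 → (22,52,6)

22,52,6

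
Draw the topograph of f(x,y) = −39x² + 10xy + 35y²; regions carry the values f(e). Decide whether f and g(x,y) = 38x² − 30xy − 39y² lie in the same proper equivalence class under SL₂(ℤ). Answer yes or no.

D₁ = 5560, D₂ = 6828
discriminants differ ⇒ not SL₂(ℤ)-equivalent

no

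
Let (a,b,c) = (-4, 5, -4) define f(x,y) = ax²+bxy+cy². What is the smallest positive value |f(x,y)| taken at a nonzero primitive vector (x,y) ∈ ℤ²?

translate: b→3 (≡-5 mod 8), so (4,-5,4)→(4,3,3)
flip: (4,3,3)→(3,-3,4)
translate: b→3 (≡-3 mod 6), so (3,-3,4)→(3,3,4)
reduced (well bottom): (3,3,4) with a≤c, −a<b≤a
well minimum |f| = |-3| = 3 (negative-definite)

3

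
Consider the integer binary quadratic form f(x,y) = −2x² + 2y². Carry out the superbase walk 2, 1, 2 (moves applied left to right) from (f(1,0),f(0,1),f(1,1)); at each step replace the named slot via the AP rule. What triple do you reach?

start (-2,2,0) = (f(1,0),f(0,1),f(1,1))
replace slot 2: 2·((-2)+0) − 2 = -6 → (-2,-6,0)
replace slot 1: 2·((-6)+0) − (-2) = -10 → (-10,-6,0)
replace slot 2: 2·((-10)+0) − (-6) = -14 → (-10,-14,0)

-10,-14,0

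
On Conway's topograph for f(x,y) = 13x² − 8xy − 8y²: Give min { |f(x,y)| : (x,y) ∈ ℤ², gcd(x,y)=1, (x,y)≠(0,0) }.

descent: ρ → (-8,8,13)  [lands on river]
river: ρ → (13,18,-3)
river: ρ → (-3,18,13)
river: ρ → (13,8,-8)
closes: descent 1, river 4
min |a| on river = 3

3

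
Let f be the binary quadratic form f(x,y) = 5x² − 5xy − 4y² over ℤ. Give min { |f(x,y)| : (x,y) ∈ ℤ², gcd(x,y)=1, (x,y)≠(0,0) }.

descent: ρ → (-4,5,5)  [lands on river]
river: ρ → (5,5,-4)
river: ρ → (-4,3,6)
river: ρ → (6,9,-1)
river: ρ → (-1,9,6)
river: ρ → (6,3,-4)
closes: descent 1, river 6
min |a| on river = 1

1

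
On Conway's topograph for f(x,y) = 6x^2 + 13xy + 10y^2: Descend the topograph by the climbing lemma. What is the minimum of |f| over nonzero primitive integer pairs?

translate: b→1 (≡13 mod 12), so (6,13,10)→(6,1,3)
flip: (6,1,3)→(3,-1,6)
reduced (well bottom): (3,-1,6) with a≤c, −a<b≤a
well minimum = a = 3

3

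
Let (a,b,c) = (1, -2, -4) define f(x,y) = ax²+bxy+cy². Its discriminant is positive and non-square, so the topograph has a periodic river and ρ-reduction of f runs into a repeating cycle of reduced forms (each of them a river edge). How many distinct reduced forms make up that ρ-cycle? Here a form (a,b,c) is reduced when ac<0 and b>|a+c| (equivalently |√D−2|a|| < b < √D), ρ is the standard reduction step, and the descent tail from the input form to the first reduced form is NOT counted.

D = 20, ⌊√D⌋ = 4
descent: ρ → (-4,2,1)
descent: ρ → (1,4,-1)  [lands on river]
river: ρ → (-1,4,1)
ρ-cycle length = 2 (tail of 2 descent steps not counted)

2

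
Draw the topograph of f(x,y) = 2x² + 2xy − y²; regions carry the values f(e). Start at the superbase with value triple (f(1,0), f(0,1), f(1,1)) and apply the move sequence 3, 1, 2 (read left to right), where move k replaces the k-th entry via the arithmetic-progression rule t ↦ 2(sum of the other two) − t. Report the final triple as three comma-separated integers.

start (2,-1,3) = (f(1,0),f(0,1),f(1,1))
replace slot 3: 2·(2+(-1)) − 3 = -1 → (2,-1,-1)
replace slot 1: 2·((-1)+(-1)) − 2 = -6 → (-6,-1,-1)
replace slot 2: 2·((-6)+(-1)) − (-1) = -13 → (-6,-13,-1)

-6,-13,-1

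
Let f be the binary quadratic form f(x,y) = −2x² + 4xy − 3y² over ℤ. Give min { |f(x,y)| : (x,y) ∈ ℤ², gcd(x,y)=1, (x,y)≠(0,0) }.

translate: b→0 (≡-4 mod 4), so (2,-4,3)→(2,0,1)
flip: (2,0,1)→(1,0,2)
reduced (well bottom): (1,0,2) with a≤c, −a<b≤a
well minimum |f| = |-1| = 1 (negative-definite)

1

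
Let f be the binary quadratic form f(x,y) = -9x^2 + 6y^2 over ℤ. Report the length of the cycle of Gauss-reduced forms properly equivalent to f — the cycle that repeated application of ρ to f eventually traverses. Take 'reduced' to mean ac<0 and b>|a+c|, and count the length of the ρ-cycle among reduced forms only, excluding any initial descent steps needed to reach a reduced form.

D = 216, ⌊√D⌋ = 14
descent: ρ → (6,12,-3)  [lands on river]
river: ρ → (-3,12,6)
ρ-cycle length = 2 (tail of 1 descent step not counted)

2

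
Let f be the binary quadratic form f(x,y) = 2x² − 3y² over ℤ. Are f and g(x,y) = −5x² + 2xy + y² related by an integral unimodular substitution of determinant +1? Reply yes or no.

D₁ = 24, D₂ = 24
river cycle of f (length 2): (2, 4, -1), (-1, 4, 2)
river cycle of g (length 2): (1, 4, -2), (-2, 4, 1)
cycles differ ⇒ inequivalent

no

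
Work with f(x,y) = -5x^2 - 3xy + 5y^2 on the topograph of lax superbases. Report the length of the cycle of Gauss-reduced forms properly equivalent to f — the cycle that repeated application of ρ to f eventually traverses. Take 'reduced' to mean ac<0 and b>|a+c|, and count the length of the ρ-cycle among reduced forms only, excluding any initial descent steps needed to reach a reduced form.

D = 109, ⌊√D⌋ = 10
descent: ρ → (5,3,-5)  [lands on river]
river: ρ → (-5,7,3)
river: ρ → (3,5,-7)
river: ρ → (-7,9,1)
river: ρ → (1,9,-7)
river: ρ → (-7,5,3)
river: ρ → (3,7,-5)
river: ρ → (-5,3,5)
river: ρ → (5,7,-3)
river: ρ → (-3,5,7)
river: ρ → (7,9,-1)
river: ρ → (-1,9,7)
river: ρ → (7,5,-3)
river: ρ → (-3,7,5)
ρ-cycle length = 14 (tail of 1 descent step not counted)

14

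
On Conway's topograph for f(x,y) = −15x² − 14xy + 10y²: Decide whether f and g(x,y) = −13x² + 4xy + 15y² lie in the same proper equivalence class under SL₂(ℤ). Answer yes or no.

D₁ = 796, D₂ = 796
river cycle of f (length 20): (10, 14, -15), (-15, 16, 9), (9, 20, -11), (-11, 24, 5), (5, 26, -6), (-6, 22, 13), (13, 4, -15), (-15, 26, 2), (2, 26, -15), (-15, 4, 13), … (10 more)
river cycle of g (length 20): (15, 26, -2), (-2, 26, 15), (15, 4, -13), (-13, 22, 6), (6, 26, -5), (-5, 24, 11), (11, 20, -9), (-9, 16, 15), (15, 14, -10), (-10, 26, 3), … (10 more)
cycles differ ⇒ inequivalent

no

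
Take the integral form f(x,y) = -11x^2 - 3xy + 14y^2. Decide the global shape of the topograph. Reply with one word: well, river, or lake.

D = b²−4ac = (-3)² − 4·(-11)·14 = 625
D = 25² is a perfect square ⇒ form factors over ℤ ⇒ lakes

lake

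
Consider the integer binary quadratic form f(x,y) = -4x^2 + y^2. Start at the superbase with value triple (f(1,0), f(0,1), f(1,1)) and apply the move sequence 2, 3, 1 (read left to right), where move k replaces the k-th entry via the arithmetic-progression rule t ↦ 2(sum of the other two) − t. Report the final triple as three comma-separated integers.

start (-4,1,-3) = (f(1,0),f(0,1),f(1,1))
replace slot 2: 2·((-4)+(-3)) − 1 = -15 → (-4,-15,-3)
replace slot 3: 2·((-4)+(-15)) − (-3) = -35 → (-4,-15,-35)
replace slot 1: 2·((-15)+(-35)) − (-4) = -96 → (-96,-15,-35)

-96,-15,-35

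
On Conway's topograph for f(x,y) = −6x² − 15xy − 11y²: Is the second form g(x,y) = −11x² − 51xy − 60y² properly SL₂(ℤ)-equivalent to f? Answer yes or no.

D₁ = -39, D₂ = -39
f is negative-definite; reduce −f:
−f: translate: b→3 (≡15 mod 12), so (6,15,11)→(6,3,2)
−f: flip: (6,3,2)→(2,-3,6)
−f: translate: b→1 (≡-3 mod 4), so (2,-3,6)→(2,1,5)
−f: reduced (well bottom): (2,1,5) with a≤c, −a<b≤a
flip sign back: reduced form of f is (-2,-1,-5)
g is negative-definite; reduce −g:
−g: translate: b→7 (≡51 mod 22), so (11,51,60)→(11,7,2)
−g: flip: (11,7,2)→(2,-7,11)
−g: translate: b→1 (≡-7 mod 4), so (2,-7,11)→(2,1,5)
−g: reduced (well bottom): (2,1,5) with a≤c, −a<b≤a
flip sign back: reduced form of g is (-2,-1,-5)
reduced forms (-2, -1, -5) vs (-2, -1, -5) ⇒ equivalent

yes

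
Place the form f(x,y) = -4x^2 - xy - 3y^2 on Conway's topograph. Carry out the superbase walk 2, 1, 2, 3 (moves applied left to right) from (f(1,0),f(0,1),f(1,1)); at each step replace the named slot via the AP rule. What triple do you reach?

start (-4,-3,-8) = (f(1,0),f(0,1),f(1,1))
replace slot 2: 2·((-4)+(-8)) − (-3) = -21 → (-4,-21,-8)
replace slot 1: 2·((-21)+(-8)) − (-4) = -54 → (-54,-21,-8)
replace slot 2: 2·((-54)+(-8)) − (-21) = -103 → (-54,-103,-8)
replace slot 3: 2·((-54)+(-103)) − (-8) = -306 → (-54,-103,-306)

-54,-103,-306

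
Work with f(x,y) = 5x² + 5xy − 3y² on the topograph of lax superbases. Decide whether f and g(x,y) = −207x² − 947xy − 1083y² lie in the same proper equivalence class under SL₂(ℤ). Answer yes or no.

D₁ = 85, D₂ = 85
river cycle of f (length 6): (-3, 7, 3), (3, 5, -5), (-5, 5, 3), (3, 7, -3), (-3, 5, 5), (5, 5, -3)
river cycle of g (length 6): (-3, 7, 3), (3, 5, -5), (-5, 5, 3), (3, 7, -3), (-3, 5, 5), (5, 5, -3)
cycles coincide ⇒ equivalent

yes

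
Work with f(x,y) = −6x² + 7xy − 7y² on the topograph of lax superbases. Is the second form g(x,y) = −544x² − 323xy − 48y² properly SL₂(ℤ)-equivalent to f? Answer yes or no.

D₁ = -119, D₂ = -119
f is negative-definite; reduce −f:
−f: translate: b→5 (≡-7 mod 12), so (6,-7,7)→(6,5,6)
−f: reduced (well bottom): (6,5,6) with a≤c, −a<b≤a
flip sign back: reduced form of f is (-6,-5,-6)
g is negative-definite; reduce −g:
−g: flip: (544,323,48)→(48,-323,544)
−g: translate: b→-35 (≡-323 mod 96), so (48,-323,544)→(48,-35,7)
−g: flip: (48,-35,7)→(7,35,48)
−g: translate: b→7 (≡35 mod 14), so (7,35,48)→(7,7,6)
−g: flip: (7,7,6)→(6,-7,7)
−g: translate: b→5 (≡-7 mod 12), so (6,-7,7)→(6,5,6)
−g: reduced (well bottom): (6,5,6) with a≤c, −a<b≤a
flip sign back: reduced form of g is (-6,-5,-6)
reduced forms (-6, -5, -6) vs (-6, -5, -6) ⇒ equivalent

yes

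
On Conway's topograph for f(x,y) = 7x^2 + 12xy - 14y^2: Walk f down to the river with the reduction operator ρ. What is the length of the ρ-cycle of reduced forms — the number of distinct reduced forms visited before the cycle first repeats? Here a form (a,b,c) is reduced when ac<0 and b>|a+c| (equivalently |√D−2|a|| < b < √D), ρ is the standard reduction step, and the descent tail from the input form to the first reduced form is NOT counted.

D = 536, ⌊√D⌋ = 23
river: ρ → (-14,16,5)
river: ρ → (5,14,-17)
river: ρ → (-17,20,2)
river: ρ → (2,20,-17)
river: ρ → (-17,14,5)
river: ρ → (5,16,-14)
river: ρ → (-14,12,7)
river: ρ → (7,16,-10)
river: ρ → (-10,4,13)
river: ρ → (13,22,-1)
river: ρ → (-1,22,13)
river: ρ → (13,4,-10)
river: ρ → (-10,16,7)
river: ρ → (7,12,-14)
ρ-cycle length = 14 (tail of 0 descent steps not counted)

14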